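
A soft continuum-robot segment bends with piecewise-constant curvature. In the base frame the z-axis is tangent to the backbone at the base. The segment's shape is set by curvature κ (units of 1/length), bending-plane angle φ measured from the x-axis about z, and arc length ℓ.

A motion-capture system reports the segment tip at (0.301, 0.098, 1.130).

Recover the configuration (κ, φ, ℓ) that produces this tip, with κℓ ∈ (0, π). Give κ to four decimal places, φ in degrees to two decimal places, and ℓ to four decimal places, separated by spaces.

0.4597 18.03 1.1882

ρ = √(x²+y²) = √(0.301² + 0.098²) = 0.31655
φ = atan2(y, x) mod 360° = atan2(0.098, 0.301) = 18.0343°
|p|² = ρ² + z² = 0.31655² + 1.130² = 1.37710
κ = 2ρ / |p|² = 2×0.31655 / 1.37710 = 0.45974
θ = 2·atan2(ρ, z) = 2·atan2(0.31655, 1.130) = 0.54627 rad
ℓ = θ/κ = 0.54627/0.45974 = 1.18822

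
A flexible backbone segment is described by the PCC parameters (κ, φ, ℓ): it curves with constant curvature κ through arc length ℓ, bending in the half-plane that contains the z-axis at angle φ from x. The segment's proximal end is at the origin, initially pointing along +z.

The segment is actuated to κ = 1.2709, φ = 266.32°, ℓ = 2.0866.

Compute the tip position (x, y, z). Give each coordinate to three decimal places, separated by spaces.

-0.095 -1.478 0.370

θ = κ·ℓ = 1.2709 × 2.0866 = 2.65186 rad
ρ = (1 − cos θ)/κ = (1 − -0.88246)/1.2709 = 1.48120
z = sin θ / κ = 0.47039/1.2709 = 0.37012
x = ρ cos φ = 1.48120 × cos(266.32°) = -0.09507
y = ρ sin φ = 1.48120 × sin(266.32°) = -1.47815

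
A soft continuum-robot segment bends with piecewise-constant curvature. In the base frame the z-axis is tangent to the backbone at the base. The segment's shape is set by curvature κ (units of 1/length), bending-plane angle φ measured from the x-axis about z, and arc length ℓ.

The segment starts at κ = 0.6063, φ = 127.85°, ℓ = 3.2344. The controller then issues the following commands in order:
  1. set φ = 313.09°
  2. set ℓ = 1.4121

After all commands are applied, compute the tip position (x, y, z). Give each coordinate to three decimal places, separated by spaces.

0.388 -0.415 1.246

initial: κ=0.6063, φ=127.85°, ℓ=3.2344
cmd 1: set φ=313.09° → (κ,φ,ℓ)=(0.6063,313.09°,3.2344) → tip=(1.5554,-1.6627,1.5254)
cmd 2: set ℓ=1.4121 → (κ,φ,ℓ)=(0.6063,313.09°,1.4121) → tip=(0.3883,-0.4151,1.2458)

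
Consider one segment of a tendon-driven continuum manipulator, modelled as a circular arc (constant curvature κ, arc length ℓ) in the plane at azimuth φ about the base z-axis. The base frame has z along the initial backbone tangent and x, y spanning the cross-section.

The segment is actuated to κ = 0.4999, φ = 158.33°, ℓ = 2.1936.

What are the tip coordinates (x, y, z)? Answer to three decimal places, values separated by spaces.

-1.010 0.401 1.780

θ = κ·ℓ = 0.4999 × 2.1936 = 1.09658 rad
ρ = (1 − cos θ)/κ = (1 − 0.45664)/0.4999 = 1.08694
z = sin θ / κ = 0.88965/0.4999 = 1.77966
x = ρ cos φ = 1.08694 × cos(158.33°) = -1.01012
y = ρ sin φ = 1.08694 × sin(158.33°) = 0.40136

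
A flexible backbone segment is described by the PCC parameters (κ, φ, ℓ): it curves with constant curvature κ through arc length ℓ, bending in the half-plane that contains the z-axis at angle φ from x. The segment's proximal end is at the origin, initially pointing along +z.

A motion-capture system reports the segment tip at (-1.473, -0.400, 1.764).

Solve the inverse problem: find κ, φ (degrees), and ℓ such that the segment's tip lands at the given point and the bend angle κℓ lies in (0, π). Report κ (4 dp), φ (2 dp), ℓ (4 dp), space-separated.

ρ = √(x²+y²) = √(-1.473² + -0.400²) = 1.52634
φ = atan2(y, x) mod 360° = atan2(-0.400, -1.473) = 195.1926°
|p|² = ρ² + z² = 1.52634² + 1.764² = 5.44143
κ = 2ρ / |p|² = 2×1.52634 / 5.44143 = 0.56101
θ = 2·atan2(ρ, z) = 2·atan2(1.52634, 1.764) = 1.42659 rad
ℓ = θ/κ = 1.42659/0.56101 = 2.54290

0.5610 195.19 2.5429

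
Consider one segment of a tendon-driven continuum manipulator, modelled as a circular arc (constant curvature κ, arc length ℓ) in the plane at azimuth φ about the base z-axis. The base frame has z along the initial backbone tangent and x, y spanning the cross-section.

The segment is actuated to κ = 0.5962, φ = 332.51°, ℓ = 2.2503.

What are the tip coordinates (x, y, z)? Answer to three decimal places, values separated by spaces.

θ = κ·ℓ = 0.5962 × 2.2503 = 1.34163 rad
ρ = (1 − cos θ)/κ = (1 − 0.22717)/0.5962 = 1.29626
z = sin θ / κ = 0.97386/0.5962 = 1.63344
x = ρ cos φ = 1.29626 × cos(332.51°) = 1.14991
y = ρ sin φ = 1.29626 × sin(332.51°) = -0.59835

1.150 -0.598 1.633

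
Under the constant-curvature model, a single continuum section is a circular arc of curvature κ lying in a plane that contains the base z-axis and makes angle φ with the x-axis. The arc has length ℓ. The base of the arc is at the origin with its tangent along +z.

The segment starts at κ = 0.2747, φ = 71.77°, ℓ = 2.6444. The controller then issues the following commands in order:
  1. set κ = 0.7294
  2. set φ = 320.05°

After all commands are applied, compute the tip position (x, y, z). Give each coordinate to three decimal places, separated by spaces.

1.419 -1.189 1.284

initial: κ=0.2747, φ=71.77°, ℓ=2.6444
cmd 1: set κ=0.7294 → (κ,φ,ℓ)=(0.7294,71.77°,2.6444) → tip=(0.5792,1.7585,1.2841)
cmd 2: set φ=320.05° → (κ,φ,ℓ)=(0.7294,320.05°,2.6444) → tip=(1.4193,-1.1888,1.2841)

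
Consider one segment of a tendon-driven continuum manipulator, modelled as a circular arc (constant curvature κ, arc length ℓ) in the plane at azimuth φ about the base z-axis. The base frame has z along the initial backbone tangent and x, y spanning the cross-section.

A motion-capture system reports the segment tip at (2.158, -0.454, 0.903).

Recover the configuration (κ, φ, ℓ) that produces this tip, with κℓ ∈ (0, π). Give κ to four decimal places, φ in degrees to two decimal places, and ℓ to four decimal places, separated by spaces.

ρ = √(x²+y²) = √(2.158² + -0.454²) = 2.20524
φ = atan2(y, x) mod 360° = atan2(-0.454, 2.158) = 348.1194°
|p|² = ρ² + z² = 2.20524² + 0.903² = 5.67849
κ = 2ρ / |p|² = 2×2.20524 / 5.67849 = 0.77670
θ = 2·atan2(ρ, z) = 2·atan2(2.20524, 0.903) = 2.36429 rad
ℓ = θ/κ = 2.36429/0.77670 = 3.04402

0.7767 348.12 3.0440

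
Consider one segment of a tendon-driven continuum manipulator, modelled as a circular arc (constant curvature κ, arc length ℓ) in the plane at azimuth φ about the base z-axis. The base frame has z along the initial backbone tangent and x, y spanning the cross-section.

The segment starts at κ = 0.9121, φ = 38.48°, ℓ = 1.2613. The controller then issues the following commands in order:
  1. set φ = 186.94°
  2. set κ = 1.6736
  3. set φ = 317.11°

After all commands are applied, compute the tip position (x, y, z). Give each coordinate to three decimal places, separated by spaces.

0.663 -0.616 0.512

initial: κ=0.9121, φ=38.48°, ℓ=1.2613
cmd 1: set φ=186.94° → (κ,φ,ℓ)=(0.9121,186.94°,1.2613) → tip=(-0.6442,-0.0784,1.0009)
cmd 2: set κ=1.6736 → (κ,φ,ℓ)=(1.6736,186.94°,1.2613) → tip=(-0.8981,-0.1093,0.5125)
cmd 3: set φ=317.11° → (κ,φ,ℓ)=(1.6736,317.11°,1.2613) → tip=(0.6629,-0.6158,0.5125)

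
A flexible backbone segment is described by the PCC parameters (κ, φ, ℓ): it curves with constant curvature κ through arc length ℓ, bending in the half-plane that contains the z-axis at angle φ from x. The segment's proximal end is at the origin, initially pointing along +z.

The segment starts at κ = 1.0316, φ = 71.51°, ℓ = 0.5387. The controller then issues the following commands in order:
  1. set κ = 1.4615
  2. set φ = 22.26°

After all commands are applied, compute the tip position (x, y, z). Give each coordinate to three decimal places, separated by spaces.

initial: κ=1.0316, φ=71.51°, ℓ=0.5387
cmd 1: set κ=1.4615 → (κ,φ,ℓ)=(1.4615,71.51°,0.5387) → tip=(0.0639,0.1909,0.4847)
cmd 2: set φ=22.26° → (κ,φ,ℓ)=(1.4615,22.26°,0.5387) → tip=(0.1863,0.0763,0.4847)

0.186 0.076 0.485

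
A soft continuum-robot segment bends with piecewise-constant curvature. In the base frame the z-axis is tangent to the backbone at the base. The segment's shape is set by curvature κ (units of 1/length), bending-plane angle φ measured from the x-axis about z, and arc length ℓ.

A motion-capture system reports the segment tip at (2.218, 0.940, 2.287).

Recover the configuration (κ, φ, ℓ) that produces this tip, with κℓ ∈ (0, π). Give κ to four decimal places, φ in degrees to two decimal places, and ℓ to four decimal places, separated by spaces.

ρ = √(x²+y²) = √(2.218² + 0.940²) = 2.40897
φ = atan2(y, x) mod 360° = atan2(0.940, 2.218) = 22.9675°
|p|² = ρ² + z² = 2.40897² + 2.287² = 11.03349
κ = 2ρ / |p|² = 2×2.40897 / 11.03349 = 0.43666
θ = 2·atan2(ρ, z) = 2·atan2(2.40897, 2.287) = 1.62273 rad
ℓ = θ/κ = 1.62273/0.43666 = 3.71619

0.4367 22.97 3.7162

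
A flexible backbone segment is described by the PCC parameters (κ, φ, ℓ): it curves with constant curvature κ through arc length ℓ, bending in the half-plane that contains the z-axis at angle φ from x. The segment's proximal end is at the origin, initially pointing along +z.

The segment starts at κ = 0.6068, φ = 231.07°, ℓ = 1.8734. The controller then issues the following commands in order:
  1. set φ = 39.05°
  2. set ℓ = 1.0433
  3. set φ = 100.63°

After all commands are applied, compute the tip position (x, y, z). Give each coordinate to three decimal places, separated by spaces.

-0.059 0.314 0.975

initial: κ=0.6068, φ=231.07°, ℓ=1.8734
cmd 1: set φ=39.05° → (κ,φ,ℓ)=(0.6068,39.05°,1.8734) → tip=(0.7416,0.6016,1.4952)
cmd 2: set ℓ=1.0433 → (κ,φ,ℓ)=(0.6068,39.05°,1.0433) → tip=(0.2480,0.2012,0.9750)
cmd 3: set φ=100.63° → (κ,φ,ℓ)=(0.6068,100.63°,1.0433) → tip=(-0.0589,0.3139,0.9750)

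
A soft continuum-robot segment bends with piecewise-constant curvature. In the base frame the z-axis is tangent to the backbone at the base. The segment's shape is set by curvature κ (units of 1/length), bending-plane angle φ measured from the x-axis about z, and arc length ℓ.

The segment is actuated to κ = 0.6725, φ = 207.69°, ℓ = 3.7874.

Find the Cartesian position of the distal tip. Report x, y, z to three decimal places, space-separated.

-2.407 -1.263 0.833

θ = κ·ℓ = 0.6725 × 3.7874 = 2.54703 rad
ρ = (1 − cos θ)/κ = (1 − -0.82839)/0.6725 = 2.71880
z = sin θ / κ = 0.56015/0.6725 = 0.83294
x = ρ cos φ = 2.71880 × cos(207.69°) = -2.40743
y = ρ sin φ = 2.71880 × sin(207.69°) = -1.26339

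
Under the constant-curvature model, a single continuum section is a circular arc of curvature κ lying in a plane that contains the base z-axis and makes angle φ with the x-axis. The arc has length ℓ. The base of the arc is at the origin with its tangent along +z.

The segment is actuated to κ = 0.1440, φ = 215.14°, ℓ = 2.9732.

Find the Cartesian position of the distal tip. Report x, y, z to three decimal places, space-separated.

θ = κ·ℓ = 0.1440 × 2.9732 = 0.42814 rad
ρ = (1 − cos θ)/κ = (1 − 0.90974)/0.1440 = 0.62681
z = sin θ / κ = 0.41518/0.1440 = 2.88320
x = ρ cos φ = 0.62681 × cos(215.14°) = -0.51257
y = ρ sin φ = 0.62681 × sin(215.14°) = -0.36078

-0.513 -0.361 2.883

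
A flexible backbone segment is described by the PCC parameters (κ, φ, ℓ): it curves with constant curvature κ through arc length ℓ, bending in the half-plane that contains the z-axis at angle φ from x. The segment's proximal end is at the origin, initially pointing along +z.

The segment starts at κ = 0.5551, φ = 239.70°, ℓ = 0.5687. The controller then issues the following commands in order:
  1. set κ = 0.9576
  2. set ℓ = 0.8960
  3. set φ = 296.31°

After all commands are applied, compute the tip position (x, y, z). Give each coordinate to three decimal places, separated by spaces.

initial: κ=0.5551, φ=239.70°, ℓ=0.5687
cmd 1: set κ=0.9576 → (κ,φ,ℓ)=(0.9576,239.70°,0.5687) → tip=(-0.0762,-0.1304,0.5410)
cmd 2: set ℓ=0.8960 → (κ,φ,ℓ)=(0.9576,239.70°,0.8960) → tip=(-0.1823,-0.3120,0.7900)
cmd 3: set φ=296.31° → (κ,φ,ℓ)=(0.9576,296.31°,0.8960) → tip=(0.1602,-0.3239,0.7900)

0.160 -0.324 0.790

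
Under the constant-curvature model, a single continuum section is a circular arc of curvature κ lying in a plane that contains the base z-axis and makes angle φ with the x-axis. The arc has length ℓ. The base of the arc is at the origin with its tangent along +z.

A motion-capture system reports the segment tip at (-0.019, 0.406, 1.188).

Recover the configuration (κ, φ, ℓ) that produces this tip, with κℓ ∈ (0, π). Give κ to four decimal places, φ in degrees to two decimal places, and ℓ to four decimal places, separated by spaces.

ρ = √(x²+y²) = √(-0.019² + 0.406²) = 0.40644
φ = atan2(y, x) mod 360° = atan2(0.406, -0.019) = 92.6794°
|p|² = ρ² + z² = 0.40644² + 1.188² = 1.57654
κ = 2ρ / |p|² = 2×0.40644 / 1.57654 = 0.51562
θ = 2·atan2(ρ, z) = 2·atan2(0.40644, 1.188) = 0.65928 rad
ℓ = θ/κ = 0.65928/0.51562 = 1.27864

0.5156 92.68 1.2786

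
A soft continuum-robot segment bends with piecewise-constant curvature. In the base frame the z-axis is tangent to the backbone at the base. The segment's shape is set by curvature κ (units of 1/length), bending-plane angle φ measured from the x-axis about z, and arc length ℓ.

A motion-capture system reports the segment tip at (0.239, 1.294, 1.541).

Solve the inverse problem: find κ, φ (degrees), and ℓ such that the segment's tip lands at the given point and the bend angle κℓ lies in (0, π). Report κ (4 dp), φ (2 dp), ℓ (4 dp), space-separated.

0.6409 79.54 2.2055

ρ = √(x²+y²) = √(0.239² + 1.294²) = 1.31589
φ = atan2(y, x) mod 360° = atan2(1.294, 0.239) = 79.5355°
|p|² = ρ² + z² = 1.31589² + 1.541² = 4.10624
κ = 2ρ / |p|² = 2×1.31589 / 4.10624 = 0.64092
θ = 2·atan2(ρ, z) = 2·atan2(1.31589, 1.541) = 1.41353 rad
ℓ = θ/κ = 1.41353/0.64092 = 2.20546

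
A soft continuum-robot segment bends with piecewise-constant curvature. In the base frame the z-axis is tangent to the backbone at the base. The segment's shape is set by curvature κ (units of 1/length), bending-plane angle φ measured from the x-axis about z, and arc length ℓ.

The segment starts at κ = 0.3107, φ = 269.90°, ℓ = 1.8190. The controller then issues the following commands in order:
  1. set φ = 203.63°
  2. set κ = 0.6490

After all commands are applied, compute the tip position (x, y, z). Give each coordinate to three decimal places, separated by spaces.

initial: κ=0.3107, φ=269.90°, ℓ=1.8190
cmd 1: set φ=203.63° → (κ,φ,ℓ)=(0.3107,203.63°,1.8190) → tip=(-0.4585,-0.2006,1.7237)
cmd 2: set κ=0.6490 → (κ,φ,ℓ)=(0.6490,203.63°,1.8190) → tip=(-0.8746,-0.3827,1.4250)

-0.875 -0.383 1.425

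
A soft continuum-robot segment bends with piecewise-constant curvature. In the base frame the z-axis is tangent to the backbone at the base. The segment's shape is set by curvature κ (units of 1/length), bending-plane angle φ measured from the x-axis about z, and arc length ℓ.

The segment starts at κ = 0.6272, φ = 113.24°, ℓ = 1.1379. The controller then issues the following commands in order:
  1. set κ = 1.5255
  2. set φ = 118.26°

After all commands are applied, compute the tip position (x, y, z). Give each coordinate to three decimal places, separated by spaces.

initial: κ=0.6272, φ=113.24°, ℓ=1.1379
cmd 1: set κ=1.5255 → (κ,φ,ℓ)=(1.5255,113.24°,1.1379) → tip=(-0.3012,0.7013,0.6466)
cmd 2: set φ=118.26° → (κ,φ,ℓ)=(1.5255,118.26°,1.1379) → tip=(-0.3614,0.6723,0.6466)

-0.361 0.672 0.647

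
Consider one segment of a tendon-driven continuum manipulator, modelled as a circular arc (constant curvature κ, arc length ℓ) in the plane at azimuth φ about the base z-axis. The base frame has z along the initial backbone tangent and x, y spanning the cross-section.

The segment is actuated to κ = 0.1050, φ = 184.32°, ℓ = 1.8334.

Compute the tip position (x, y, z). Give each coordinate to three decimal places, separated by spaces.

θ = κ·ℓ = 0.1050 × 1.8334 = 0.19251 rad
ρ = (1 − cos θ)/κ = (1 − 0.98153)/0.1050 = 0.17593
z = sin θ / κ = 0.19132/0.1050 = 1.82210
x = ρ cos φ = 0.17593 × cos(184.32°) = -0.17543
y = ρ sin φ = 0.17593 × sin(184.32°) = -0.01325

-0.175 -0.013 1.822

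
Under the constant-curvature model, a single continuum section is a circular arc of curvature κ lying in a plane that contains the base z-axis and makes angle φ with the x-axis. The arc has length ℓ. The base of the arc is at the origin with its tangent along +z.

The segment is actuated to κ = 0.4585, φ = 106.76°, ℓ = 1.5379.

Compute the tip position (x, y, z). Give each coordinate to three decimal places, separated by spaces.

-0.150 0.498 1.414

θ = κ·ℓ = 0.4585 × 1.5379 = 0.70513 rad
ρ = (1 − cos θ)/κ = (1 − 0.76153)/0.4585 = 0.52011
z = sin θ / κ = 0.64813/0.4585 = 1.41359
x = ρ cos φ = 0.52011 × cos(106.76°) = -0.14998
y = ρ sin φ = 0.52011 × sin(106.76°) = 0.49802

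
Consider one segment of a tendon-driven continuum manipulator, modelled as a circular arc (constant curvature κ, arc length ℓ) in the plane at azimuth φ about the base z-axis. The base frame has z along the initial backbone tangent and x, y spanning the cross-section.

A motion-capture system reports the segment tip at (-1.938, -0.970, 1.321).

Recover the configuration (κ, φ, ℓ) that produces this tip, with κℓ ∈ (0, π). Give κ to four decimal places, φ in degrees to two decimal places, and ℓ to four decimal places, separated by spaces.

ρ = √(x²+y²) = √(-1.938² + -0.970²) = 2.16720
φ = atan2(y, x) mod 360° = atan2(-0.970, -1.938) = 206.5887°
|p|² = ρ² + z² = 2.16720² + 1.321² = 6.44178
κ = 2ρ / |p|² = 2×2.16720 / 6.44178 = 0.67286
θ = 2·atan2(ρ, z) = 2·atan2(2.16720, 1.321) = 2.04678 rad
ℓ = θ/κ = 2.04678/0.67286 = 3.04193

0.6729 206.59 3.0419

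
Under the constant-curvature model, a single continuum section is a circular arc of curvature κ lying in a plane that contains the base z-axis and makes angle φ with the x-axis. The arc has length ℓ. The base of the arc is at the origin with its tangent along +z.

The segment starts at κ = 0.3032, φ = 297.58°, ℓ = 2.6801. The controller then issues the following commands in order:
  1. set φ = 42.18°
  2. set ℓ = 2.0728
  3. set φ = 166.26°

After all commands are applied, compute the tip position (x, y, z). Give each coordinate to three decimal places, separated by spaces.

-0.612 0.150 1.939

initial: κ=0.3032, φ=297.58°, ℓ=2.6801
cmd 1: set φ=42.18° → (κ,φ,ℓ)=(0.3032,42.18°,2.6801) → tip=(0.7635,0.6918,2.3947)
cmd 2: set ℓ=2.0728 → (κ,φ,ℓ)=(0.3032,42.18°,2.0728) → tip=(0.4670,0.4231,1.9390)
cmd 3: set φ=166.26° → (κ,φ,ℓ)=(0.3032,166.26°,2.0728) → tip=(-0.6122,0.1497,1.9390)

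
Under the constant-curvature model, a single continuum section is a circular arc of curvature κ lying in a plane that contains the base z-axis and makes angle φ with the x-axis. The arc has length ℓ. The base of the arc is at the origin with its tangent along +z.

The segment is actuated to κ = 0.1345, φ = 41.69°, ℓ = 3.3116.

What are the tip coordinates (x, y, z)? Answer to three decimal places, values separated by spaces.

0.542 0.482 3.203

θ = κ·ℓ = 0.1345 × 3.3116 = 0.44541 rad
ρ = (1 − cos θ)/κ = (1 − 0.90243)/0.1345 = 0.72540
z = sin θ / κ = 0.43083/0.1345 = 3.20318
x = ρ cos φ = 0.72540 × cos(41.69°) = 0.54169
y = ρ sin φ = 0.72540 × sin(41.69°) = 0.48246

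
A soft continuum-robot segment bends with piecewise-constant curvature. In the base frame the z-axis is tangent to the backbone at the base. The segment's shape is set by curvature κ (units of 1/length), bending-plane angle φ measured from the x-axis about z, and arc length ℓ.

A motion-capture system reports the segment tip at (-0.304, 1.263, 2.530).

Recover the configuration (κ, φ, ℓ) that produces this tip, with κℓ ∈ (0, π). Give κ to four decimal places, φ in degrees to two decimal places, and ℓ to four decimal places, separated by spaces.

0.3212 103.53 2.9536

ρ = √(x²+y²) = √(-0.304² + 1.263²) = 1.29907
φ = atan2(y, x) mod 360° = atan2(1.263, -0.304) = 103.5335°
|p|² = ρ² + z² = 1.29907² + 2.530² = 8.08848
κ = 2ρ / |p|² = 2×1.29907 / 8.08848 = 0.32121
θ = 2·atan2(ρ, z) = 2·atan2(1.29907, 2.530) = 0.94873 rad
ℓ = θ/κ = 0.94873/0.32121 = 2.95355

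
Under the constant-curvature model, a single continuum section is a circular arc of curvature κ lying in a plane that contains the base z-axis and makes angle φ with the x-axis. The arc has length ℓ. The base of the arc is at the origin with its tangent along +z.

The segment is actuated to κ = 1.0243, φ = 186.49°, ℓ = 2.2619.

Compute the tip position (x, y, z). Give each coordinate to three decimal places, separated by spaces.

-1.628 -0.185 0.717

θ = κ·ℓ = 1.0243 × 2.2619 = 2.31686 rad
ρ = (1 − cos θ)/κ = (1 − -0.67876)/1.0243 = 1.63893
z = sin θ / κ = 0.73436/1.0243 = 0.71694
x = ρ cos φ = 1.63893 × cos(186.49°) = -1.62843
y = ρ sin φ = 1.63893 × sin(186.49°) = -0.18525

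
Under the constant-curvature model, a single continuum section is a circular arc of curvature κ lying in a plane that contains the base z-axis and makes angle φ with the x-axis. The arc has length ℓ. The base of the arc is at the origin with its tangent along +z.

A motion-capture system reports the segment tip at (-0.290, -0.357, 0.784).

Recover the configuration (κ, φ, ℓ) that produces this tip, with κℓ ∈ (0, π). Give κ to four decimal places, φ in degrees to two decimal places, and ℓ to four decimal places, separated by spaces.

ρ = √(x²+y²) = √(-0.290² + -0.357²) = 0.45994
φ = atan2(y, x) mod 360° = atan2(-0.357, -0.290) = 230.9122°
|p|² = ρ² + z² = 0.45994² + 0.784² = 0.82621
κ = 2ρ / |p|² = 2×0.45994 / 0.82621 = 1.11339
θ = 2·atan2(ρ, z) = 2·atan2(0.45994, 0.784) = 1.06111 rad
ℓ = θ/κ = 1.06111/1.11339 = 0.95305

1.1134 230.91 0.9530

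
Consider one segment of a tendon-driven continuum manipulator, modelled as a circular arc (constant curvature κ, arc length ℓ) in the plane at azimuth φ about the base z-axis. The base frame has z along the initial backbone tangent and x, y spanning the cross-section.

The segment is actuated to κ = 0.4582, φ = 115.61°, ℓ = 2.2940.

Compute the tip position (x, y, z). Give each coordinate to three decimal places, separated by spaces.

-0.475 0.991 1.894

θ = κ·ℓ = 0.4582 × 2.2940 = 1.05111 rad
ρ = (1 − cos θ)/κ = (1 − 0.49661)/0.4582 = 1.09863
z = sin θ / κ = 0.86798/0.4582 = 1.89432
x = ρ cos φ = 1.09863 × cos(115.61°) = -0.47488
y = ρ sin φ = 1.09863 × sin(115.61°) = 0.99070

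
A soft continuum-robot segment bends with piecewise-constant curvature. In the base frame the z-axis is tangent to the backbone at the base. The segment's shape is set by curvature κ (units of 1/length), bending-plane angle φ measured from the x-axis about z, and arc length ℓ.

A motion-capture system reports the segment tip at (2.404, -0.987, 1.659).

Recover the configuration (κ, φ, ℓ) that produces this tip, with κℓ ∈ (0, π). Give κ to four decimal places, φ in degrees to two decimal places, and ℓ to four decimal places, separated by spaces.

ρ = √(x²+y²) = √(2.404² + -0.987²) = 2.59873
φ = atan2(y, x) mod 360° = atan2(-0.987, 2.404) = 337.6786°
|p|² = ρ² + z² = 2.59873² + 1.659² = 9.50567
κ = 2ρ / |p|² = 2×2.59873 / 9.50567 = 0.54677
θ = 2·atan2(ρ, z) = 2·atan2(2.59873, 1.659) = 2.00525 rad
ℓ = θ/κ = 2.00525/0.54677 = 3.66742

0.5468 337.68 3.6674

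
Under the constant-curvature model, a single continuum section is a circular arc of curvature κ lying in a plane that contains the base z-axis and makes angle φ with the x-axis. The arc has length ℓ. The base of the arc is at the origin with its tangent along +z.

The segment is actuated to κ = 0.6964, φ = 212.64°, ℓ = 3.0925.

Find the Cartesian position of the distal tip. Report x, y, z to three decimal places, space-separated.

-1.875 -1.201 1.199

θ = κ·ℓ = 0.6964 × 3.0925 = 2.15362 rad
ρ = (1 − cos θ)/κ = (1 − -0.55038)/0.6964 = 2.22628
z = sin θ / κ = 0.83491/0.6964 = 1.19890
x = ρ cos φ = 2.22628 × cos(212.64°) = -1.87470
y = ρ sin φ = 2.22628 × sin(212.64°) = -1.20076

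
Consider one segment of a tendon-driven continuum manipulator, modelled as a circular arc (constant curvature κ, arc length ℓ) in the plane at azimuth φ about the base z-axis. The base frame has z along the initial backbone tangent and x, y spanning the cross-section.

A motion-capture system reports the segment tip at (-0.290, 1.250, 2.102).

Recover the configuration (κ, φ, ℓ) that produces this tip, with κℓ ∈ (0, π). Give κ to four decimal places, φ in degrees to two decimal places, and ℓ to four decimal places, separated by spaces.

0.4231 103.06 2.5905

ρ = √(x²+y²) = √(-0.290² + 1.250²) = 1.28320
φ = atan2(y, x) mod 360° = atan2(1.250, -0.290) = 103.0616°
|p|² = ρ² + z² = 1.28320² + 2.102² = 6.06500
κ = 2ρ / |p|² = 2×1.28320 / 6.06500 = 0.42315
θ = 2·atan2(ρ, z) = 2·atan2(1.28320, 2.102) = 1.09616 rad
ℓ = θ/κ = 1.09616/0.42315 = 2.59048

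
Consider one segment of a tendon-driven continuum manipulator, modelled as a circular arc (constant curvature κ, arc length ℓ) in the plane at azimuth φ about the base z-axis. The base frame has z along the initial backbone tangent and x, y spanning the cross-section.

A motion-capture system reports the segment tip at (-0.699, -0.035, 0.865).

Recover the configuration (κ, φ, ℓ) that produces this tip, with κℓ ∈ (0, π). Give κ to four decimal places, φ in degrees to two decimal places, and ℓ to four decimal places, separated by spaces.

ρ = √(x²+y²) = √(-0.699² + -0.035²) = 0.69988
φ = atan2(y, x) mod 360° = atan2(-0.035, -0.699) = 182.8665°
|p|² = ρ² + z² = 0.69988² + 0.865² = 1.23805
κ = 2ρ / |p|² = 2×0.69988 / 1.23805 = 1.13061
θ = 2·atan2(ρ, z) = 2·atan2(0.69988, 0.865) = 1.36054 rad
ℓ = θ/κ = 1.36054/1.13061 = 1.20337

1.1306 182.87 1.2034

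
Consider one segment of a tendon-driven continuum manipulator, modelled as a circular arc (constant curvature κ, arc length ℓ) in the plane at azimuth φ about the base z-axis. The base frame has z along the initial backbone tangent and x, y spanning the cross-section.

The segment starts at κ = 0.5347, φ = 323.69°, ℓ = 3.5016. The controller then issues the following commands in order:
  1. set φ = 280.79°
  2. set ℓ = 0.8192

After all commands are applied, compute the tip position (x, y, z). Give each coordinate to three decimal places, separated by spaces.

0.033 -0.173 0.793

initial: κ=0.5347, φ=323.69°, ℓ=3.5016
cmd 1: set φ=280.79° → (κ,φ,ℓ)=(0.5347,280.79°,3.5016) → tip=(0.4541,-2.3827,1.7858)
cmd 2: set ℓ=0.8192 → (κ,φ,ℓ)=(0.5347,280.79°,0.8192) → tip=(0.0331,-0.1734,0.7933)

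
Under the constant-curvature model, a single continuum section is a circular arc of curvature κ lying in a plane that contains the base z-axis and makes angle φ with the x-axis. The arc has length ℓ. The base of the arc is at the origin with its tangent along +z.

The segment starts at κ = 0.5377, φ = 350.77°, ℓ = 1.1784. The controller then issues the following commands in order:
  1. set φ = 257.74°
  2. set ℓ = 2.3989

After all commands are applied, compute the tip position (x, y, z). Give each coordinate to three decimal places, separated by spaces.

initial: κ=0.5377, φ=350.77°, ℓ=1.1784
cmd 1: set φ=257.74° → (κ,φ,ℓ)=(0.5377,257.74°,1.1784) → tip=(-0.0767,-0.3528,1.1011)
cmd 2: set ℓ=2.3989 → (κ,φ,ℓ)=(0.5377,257.74°,2.3989) → tip=(-0.2854,-1.3135,1.7869)

-0.285 -1.314 1.787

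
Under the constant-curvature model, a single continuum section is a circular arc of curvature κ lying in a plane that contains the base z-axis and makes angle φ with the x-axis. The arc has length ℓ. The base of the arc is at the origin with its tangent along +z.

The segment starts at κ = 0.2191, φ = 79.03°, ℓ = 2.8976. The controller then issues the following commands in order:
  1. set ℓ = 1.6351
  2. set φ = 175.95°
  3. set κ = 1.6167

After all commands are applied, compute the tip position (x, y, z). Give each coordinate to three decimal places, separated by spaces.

-1.159 0.082 0.296

initial: κ=0.2191, φ=79.03°, ℓ=2.8976
cmd 1: set ℓ=1.6351 → (κ,φ,ℓ)=(0.2191,79.03°,1.6351) → tip=(0.0551,0.2845,1.6003)
cmd 2: set φ=175.95° → (κ,φ,ℓ)=(0.2191,175.95°,1.6351) → tip=(-0.2890,0.0205,1.6003)
cmd 3: set κ=1.6167 → (κ,φ,ℓ)=(1.6167,175.95°,1.6351) → tip=(-1.1590,0.0821,0.2955)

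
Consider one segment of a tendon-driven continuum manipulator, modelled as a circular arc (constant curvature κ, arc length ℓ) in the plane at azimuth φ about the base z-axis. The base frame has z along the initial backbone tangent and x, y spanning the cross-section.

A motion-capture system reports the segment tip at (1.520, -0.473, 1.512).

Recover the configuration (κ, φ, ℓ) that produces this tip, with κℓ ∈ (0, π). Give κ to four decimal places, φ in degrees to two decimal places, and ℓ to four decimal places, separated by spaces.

ρ = √(x²+y²) = √(1.520² + -0.473²) = 1.59189
φ = atan2(y, x) mod 360° = atan2(-0.473, 1.520) = 342.7147°
|p|² = ρ² + z² = 1.59189² + 1.512² = 4.82027
κ = 2ρ / |p|² = 2×1.59189 / 4.82027 = 0.66050
θ = 2·atan2(ρ, z) = 2·atan2(1.59189, 1.512) = 1.62227 rad
ℓ = θ/κ = 1.62227/0.66050 = 2.45612

0.6605 342.71 2.4561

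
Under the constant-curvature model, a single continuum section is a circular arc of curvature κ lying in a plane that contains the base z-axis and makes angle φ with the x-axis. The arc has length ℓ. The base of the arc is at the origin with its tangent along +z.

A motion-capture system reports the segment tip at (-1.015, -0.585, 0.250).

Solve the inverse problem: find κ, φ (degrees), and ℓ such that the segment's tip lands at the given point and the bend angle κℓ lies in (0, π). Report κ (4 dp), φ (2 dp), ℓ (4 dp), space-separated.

1.6328 209.96 1.6665

ρ = √(x²+y²) = √(-1.015² + -0.585²) = 1.17152
φ = atan2(y, x) mod 360° = atan2(-0.585, -1.015) = 209.9572°
|p|² = ρ² + z² = 1.17152² + 0.250² = 1.43495
κ = 2ρ / |p|² = 2×1.17152 / 1.43495 = 1.63283
θ = 2·atan2(ρ, z) = 2·atan2(1.17152, 0.250) = 2.72110 rad
ℓ = θ/κ = 2.72110/1.63283 = 1.66649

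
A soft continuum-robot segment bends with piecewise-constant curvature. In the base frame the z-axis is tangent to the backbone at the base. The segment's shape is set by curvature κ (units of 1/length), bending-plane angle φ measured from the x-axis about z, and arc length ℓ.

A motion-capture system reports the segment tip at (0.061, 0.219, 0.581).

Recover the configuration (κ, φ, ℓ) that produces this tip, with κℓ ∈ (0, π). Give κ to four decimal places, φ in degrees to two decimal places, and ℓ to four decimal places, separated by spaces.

1.1681 74.44 0.6386

ρ = √(x²+y²) = √(0.061² + 0.219²) = 0.22734
φ = atan2(y, x) mod 360° = atan2(0.219, 0.061) = 74.4354°
|p|² = ρ² + z² = 0.22734² + 0.581² = 0.38924
κ = 2ρ / |p|² = 2×0.22734 / 0.38924 = 1.16810
θ = 2·atan2(ρ, z) = 2·atan2(0.22734, 0.581) = 0.74594 rad
ℓ = θ/κ = 0.74594/1.16810 = 0.63860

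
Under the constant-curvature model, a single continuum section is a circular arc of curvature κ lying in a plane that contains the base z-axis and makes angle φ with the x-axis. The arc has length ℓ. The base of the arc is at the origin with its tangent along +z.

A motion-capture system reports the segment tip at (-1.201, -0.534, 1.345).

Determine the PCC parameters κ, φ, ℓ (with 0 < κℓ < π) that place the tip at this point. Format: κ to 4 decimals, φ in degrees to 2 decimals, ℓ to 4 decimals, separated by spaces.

0.7433 203.97 2.0823

ρ = √(x²+y²) = √(-1.201² + -0.534²) = 1.31437
φ = atan2(y, x) mod 360° = atan2(-0.534, -1.201) = 203.9713°
|p|² = ρ² + z² = 1.31437² + 1.345² = 3.53658
κ = 2ρ / |p|² = 2×1.31437 / 3.53658 = 0.74330
θ = 2·atan2(ρ, z) = 2·atan2(1.31437, 1.345) = 1.54776 rad
ℓ = θ/κ = 1.54776/0.74330 = 2.08229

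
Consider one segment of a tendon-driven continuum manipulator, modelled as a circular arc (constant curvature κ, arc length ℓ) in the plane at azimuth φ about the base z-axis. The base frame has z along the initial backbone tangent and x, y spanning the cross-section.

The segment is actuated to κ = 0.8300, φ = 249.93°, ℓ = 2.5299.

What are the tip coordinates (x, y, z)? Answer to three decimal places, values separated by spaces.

θ = κ·ℓ = 0.8300 × 2.5299 = 2.09982 rad
ρ = (1 − cos θ)/κ = (1 − -0.50469)/0.8300 = 1.81288
z = sin θ / κ = 0.86330/0.8300 = 1.04012
x = ρ cos φ = 1.81288 × cos(249.93°) = -0.62212
y = ρ sin φ = 1.81288 × sin(249.93°) = -1.70279

-0.622 -1.703 1.040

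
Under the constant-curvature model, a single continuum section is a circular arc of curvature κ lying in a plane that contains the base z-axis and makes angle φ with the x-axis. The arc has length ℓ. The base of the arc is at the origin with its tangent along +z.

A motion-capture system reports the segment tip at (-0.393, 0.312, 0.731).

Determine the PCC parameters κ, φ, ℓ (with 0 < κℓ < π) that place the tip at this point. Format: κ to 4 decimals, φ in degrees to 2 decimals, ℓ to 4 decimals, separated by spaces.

ρ = √(x²+y²) = √(-0.393² + 0.312²) = 0.50179
φ = atan2(y, x) mod 360° = atan2(0.312, -0.393) = 141.5542°
|p|² = ρ² + z² = 0.50179² + 0.731² = 0.78615
κ = 2ρ / |p|² = 2×0.50179 / 0.78615 = 1.27657
θ = 2·atan2(ρ, z) = 2·atan2(0.50179, 0.731) = 1.20314 rad
ℓ = θ/κ = 1.20314/1.27657 = 0.94248

1.2766 141.55 0.9425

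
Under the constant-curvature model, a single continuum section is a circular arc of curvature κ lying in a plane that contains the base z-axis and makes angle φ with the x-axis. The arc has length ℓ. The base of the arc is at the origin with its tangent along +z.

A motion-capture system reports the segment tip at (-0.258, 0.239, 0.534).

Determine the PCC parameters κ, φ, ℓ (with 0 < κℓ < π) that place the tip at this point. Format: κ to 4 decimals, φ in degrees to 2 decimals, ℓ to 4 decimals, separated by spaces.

ρ = √(x²+y²) = √(-0.258² + 0.239²) = 0.35169
φ = atan2(y, x) mod 360° = atan2(0.239, -0.258) = 137.1893°
|p|² = ρ² + z² = 0.35169² + 0.534² = 0.40884
κ = 2ρ / |p|² = 2×0.35169 / 0.40884 = 1.72042
θ = 2·atan2(ρ, z) = 2·atan2(0.35169, 0.534) = 1.16478 rad
ℓ = θ/κ = 1.16478/1.72042 = 0.67704

1.7204 137.19 0.6770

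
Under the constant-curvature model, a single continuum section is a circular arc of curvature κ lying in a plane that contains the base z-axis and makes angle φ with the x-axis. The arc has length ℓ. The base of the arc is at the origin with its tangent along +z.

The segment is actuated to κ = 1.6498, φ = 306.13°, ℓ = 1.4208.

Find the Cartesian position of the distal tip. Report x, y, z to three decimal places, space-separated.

0.607 -0.832 0.434

θ = κ·ℓ = 1.6498 × 1.4208 = 2.34404 rad
ρ = (1 − cos θ)/κ = (1 − -0.69846)/1.6498 = 1.02949
z = sin θ / κ = 0.71565/1.6498 = 0.43378
x = ρ cos φ = 1.02949 × cos(306.13°) = 0.60701
y = ρ sin φ = 1.02949 × sin(306.13°) = -0.83150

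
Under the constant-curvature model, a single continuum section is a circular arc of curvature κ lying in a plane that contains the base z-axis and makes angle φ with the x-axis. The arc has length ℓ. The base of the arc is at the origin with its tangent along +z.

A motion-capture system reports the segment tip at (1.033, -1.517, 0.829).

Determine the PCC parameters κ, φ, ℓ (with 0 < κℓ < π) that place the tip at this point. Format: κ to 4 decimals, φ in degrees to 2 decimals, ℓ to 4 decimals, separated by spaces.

ρ = √(x²+y²) = √(1.033² + -1.517²) = 1.83531
φ = atan2(y, x) mod 360° = atan2(-1.517, 1.033) = 304.2529°
|p|² = ρ² + z² = 1.83531² + 0.829² = 4.05562
κ = 2ρ / |p|² = 2×1.83531 / 4.05562 = 0.90507
θ = 2·atan2(ρ, z) = 2·atan2(1.83531, 0.829) = 2.29307 rad
ℓ = θ/κ = 2.29307/0.90507 = 2.53358

0.9051 304.25 2.5336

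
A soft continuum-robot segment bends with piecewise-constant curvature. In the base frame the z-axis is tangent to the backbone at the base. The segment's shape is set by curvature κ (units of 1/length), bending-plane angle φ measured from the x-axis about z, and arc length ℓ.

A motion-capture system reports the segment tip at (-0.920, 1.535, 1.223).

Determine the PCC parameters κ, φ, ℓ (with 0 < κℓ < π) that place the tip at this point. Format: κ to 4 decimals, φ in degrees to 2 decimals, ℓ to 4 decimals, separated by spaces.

ρ = √(x²+y²) = √(-0.920² + 1.535²) = 1.78959
φ = atan2(y, x) mod 360° = atan2(1.535, -0.920) = 120.9363°
|p|² = ρ² + z² = 1.78959² + 1.223² = 4.69835
κ = 2ρ / |p|² = 2×1.78959 / 4.69835 = 0.76179
θ = 2·atan2(ρ, z) = 2·atan2(1.78959, 1.223) = 1.94260 rad
ℓ = θ/κ = 1.94260/0.76179 = 2.55003

0.7618 120.94 2.5500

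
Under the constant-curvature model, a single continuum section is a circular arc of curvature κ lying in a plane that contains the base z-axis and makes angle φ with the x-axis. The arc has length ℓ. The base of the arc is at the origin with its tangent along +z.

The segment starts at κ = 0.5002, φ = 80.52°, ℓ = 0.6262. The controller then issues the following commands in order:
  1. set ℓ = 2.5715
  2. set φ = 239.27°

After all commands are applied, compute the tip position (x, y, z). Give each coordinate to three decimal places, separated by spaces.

initial: κ=0.5002, φ=80.52°, ℓ=0.6262
cmd 1: set ℓ=2.5715 → (κ,φ,ℓ)=(0.5002,80.52°,2.5715) → tip=(0.2368,1.4184,1.9188)
cmd 2: set φ=239.27° → (κ,φ,ℓ)=(0.5002,239.27°,2.5715) → tip=(-0.7348,-1.2361,1.9188)

-0.735 -1.236 1.919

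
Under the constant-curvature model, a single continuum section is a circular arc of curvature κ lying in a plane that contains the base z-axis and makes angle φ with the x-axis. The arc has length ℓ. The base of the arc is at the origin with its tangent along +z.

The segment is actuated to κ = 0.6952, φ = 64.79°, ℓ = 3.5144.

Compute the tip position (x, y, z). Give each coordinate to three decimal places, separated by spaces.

1.082 2.298 0.925

θ = κ·ℓ = 0.6952 × 3.5144 = 2.44321 rad
ρ = (1 − cos θ)/κ = (1 − -0.76588)/0.6952 = 2.54011
z = sin θ / κ = 0.64298/0.6952 = 0.92488
x = ρ cos φ = 2.54011 × cos(64.79°) = 1.08193
y = ρ sin φ = 2.54011 × sin(64.79°) = 2.29817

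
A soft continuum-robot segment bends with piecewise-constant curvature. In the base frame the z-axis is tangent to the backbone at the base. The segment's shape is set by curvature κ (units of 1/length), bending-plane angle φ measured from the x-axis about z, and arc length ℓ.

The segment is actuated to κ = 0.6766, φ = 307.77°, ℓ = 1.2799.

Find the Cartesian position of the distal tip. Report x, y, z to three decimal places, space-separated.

0.319 -0.411 1.126

θ = κ·ℓ = 0.6766 × 1.2799 = 0.86598 rad
ρ = (1 − cos θ)/κ = (1 − 0.64789)/0.6766 = 0.52041
z = sin θ / κ = 0.76173/0.6766 = 1.12582
x = ρ cos φ = 0.52041 × cos(307.77°) = 0.31874
y = ρ sin φ = 0.52041 × sin(307.77°) = -0.41137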